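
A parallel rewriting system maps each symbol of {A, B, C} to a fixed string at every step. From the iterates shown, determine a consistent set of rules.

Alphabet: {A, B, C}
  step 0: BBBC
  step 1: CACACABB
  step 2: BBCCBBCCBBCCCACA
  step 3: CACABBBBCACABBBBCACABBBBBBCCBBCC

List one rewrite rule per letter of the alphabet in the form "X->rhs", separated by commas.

  step 2 ⇒ step 3: BBCCBBCCBBCCCACA ⇒ CA·CA·BB·BB·CA·CA·BB·BB·CA·CA·BB·BB·BB·CC·BB·CC
    A ↦ CC
    B ↦ CA
    C ↦ BB

A->CC, B->CA, C->BB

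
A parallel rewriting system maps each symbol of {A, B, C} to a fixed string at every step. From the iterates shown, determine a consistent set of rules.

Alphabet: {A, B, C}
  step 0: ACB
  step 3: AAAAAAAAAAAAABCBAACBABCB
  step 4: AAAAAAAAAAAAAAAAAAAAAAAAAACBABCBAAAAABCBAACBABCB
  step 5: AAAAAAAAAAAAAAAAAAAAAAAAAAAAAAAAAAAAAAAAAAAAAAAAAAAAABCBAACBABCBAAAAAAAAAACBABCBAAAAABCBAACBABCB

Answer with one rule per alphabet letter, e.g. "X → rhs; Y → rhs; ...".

A->AA, B->CB, C->AB

  step 4 ⇒ step 5: AAAAAAAAAAAAAAAAAAAAAAAAAACBABCBAAAAABCBAACBABCB ⇒ AA·AA·AA·AA·AA·AA·AA·AA·AA·AA·AA·AA·AA·AA·AA·AA·AA·AA·AA·AA·AA·AA·AA·AA·AA·AA·AB·CB·AA·CB·AB·CB·AA·AA·AA·AA·AA·CB·AB·CB·AA·AA·AB·CB·AA·CB·AB·CB
    A ↦ AA
    B ↦ CB
    C ↦ AB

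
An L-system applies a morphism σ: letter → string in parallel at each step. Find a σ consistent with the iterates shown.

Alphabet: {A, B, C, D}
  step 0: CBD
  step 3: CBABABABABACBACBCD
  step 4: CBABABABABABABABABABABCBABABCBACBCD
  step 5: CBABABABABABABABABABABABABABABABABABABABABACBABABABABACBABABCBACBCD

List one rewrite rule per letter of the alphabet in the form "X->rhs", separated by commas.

  step 4 ⇒ step 5: CBABABABABABABABABABABCBABABCBACBCD ⇒ CB·A·BAB·A·BAB·A·BAB·A·BAB·A·BAB·A·BAB·A·BAB·A·BAB·A·BAB·A·BAB·A·CB·A·BAB·A·BAB·A·CB·A·BAB·CB·A·CB·CD
    A ↦ BAB
    B ↦ A
    C ↦ CB
    D ↦ CD

A->BAB, B->A, C->CB, D->CD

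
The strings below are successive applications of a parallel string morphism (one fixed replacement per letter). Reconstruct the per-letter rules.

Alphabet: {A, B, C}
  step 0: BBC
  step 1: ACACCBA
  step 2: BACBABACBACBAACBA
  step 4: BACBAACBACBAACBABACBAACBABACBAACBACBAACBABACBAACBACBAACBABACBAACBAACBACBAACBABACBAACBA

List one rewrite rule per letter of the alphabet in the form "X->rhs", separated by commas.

A->BA, B->AC, C->CBA

  step 1 ⇒ step 2: ACACCBA ⇒ BA·CBA·BA·CBA·CBA·AC·BA
    A ↦ BA
    B ↦ AC
    C ↦ CBA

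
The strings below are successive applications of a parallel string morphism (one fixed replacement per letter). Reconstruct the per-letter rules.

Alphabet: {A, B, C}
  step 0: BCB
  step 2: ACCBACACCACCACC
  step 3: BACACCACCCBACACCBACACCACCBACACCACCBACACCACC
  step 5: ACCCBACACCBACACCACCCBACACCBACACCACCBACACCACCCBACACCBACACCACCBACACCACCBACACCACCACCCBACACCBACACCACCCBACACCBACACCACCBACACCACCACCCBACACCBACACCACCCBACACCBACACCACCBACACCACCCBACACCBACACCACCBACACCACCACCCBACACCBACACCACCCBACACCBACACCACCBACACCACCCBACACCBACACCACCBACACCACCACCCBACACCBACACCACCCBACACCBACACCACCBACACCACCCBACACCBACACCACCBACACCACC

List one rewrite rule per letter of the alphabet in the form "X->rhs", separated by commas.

  step 2 ⇒ step 3: ACCBACACCACCACC ⇒ BAC·ACC·ACC·C·BAC·ACC·BAC·ACC·ACC·BAC·ACC·ACC·BAC·ACC·ACC
    A ↦ BAC
    B ↦ C
    C ↦ ACC

A->BAC, B->C, C->ACC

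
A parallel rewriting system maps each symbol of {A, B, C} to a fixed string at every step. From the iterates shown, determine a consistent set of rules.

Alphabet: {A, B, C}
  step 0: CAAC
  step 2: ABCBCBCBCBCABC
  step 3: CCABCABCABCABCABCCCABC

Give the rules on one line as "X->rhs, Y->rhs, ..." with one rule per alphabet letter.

A->CC, B->A, C->BC

  step 2 ⇒ step 3: ABCBCBCBCBCABC ⇒ CC·A·BC·A·BC·A·BC·A·BC·A·BC·CC·A·BC
    A ↦ CC
    B ↦ A
    C ↦ BC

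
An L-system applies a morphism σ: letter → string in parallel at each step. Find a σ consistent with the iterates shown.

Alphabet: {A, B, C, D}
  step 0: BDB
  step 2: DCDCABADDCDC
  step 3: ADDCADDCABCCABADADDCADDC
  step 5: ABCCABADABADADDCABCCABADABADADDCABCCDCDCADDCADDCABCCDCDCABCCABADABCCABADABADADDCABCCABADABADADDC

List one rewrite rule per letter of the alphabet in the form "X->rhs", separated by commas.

A->AB, B->CC, C->DC, D->AD

  step 2 ⇒ step 3: DCDCABADDCDC ⇒ AD·DC·AD·DC·AB·CC·AB·AD·AD·DC·AD·DC
    A ↦ AB
    B ↦ CC
    C ↦ DC
    D ↦ AD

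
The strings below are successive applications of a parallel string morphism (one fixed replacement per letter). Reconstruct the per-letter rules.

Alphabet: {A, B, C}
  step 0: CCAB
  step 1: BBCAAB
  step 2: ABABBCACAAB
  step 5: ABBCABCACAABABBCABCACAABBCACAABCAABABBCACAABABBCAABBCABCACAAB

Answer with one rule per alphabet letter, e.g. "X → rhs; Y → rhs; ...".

A->CA, B->AB, C->B

  step 1 ⇒ step 2: BBCAAB ⇒ AB·AB·B·CA·CA·AB
    A ↦ CA
    B ↦ AB
    C ↦ B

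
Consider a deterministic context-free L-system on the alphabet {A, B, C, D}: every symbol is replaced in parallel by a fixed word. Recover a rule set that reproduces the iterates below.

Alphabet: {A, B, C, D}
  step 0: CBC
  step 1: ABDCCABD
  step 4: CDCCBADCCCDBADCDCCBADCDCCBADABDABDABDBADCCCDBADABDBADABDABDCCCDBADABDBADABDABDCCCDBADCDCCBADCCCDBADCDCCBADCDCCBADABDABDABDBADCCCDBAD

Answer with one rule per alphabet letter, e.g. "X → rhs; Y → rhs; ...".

  step 0 ⇒ step 1: CBC ⇒ ABD·CC·ABD
    B ↦ CC
    C ↦ ABD
    A ↦ CD  (constrained at step 1)
    D ↦ BAD  (constrained at step 1)

A->CD, B->CC, C->ABD, D->BAD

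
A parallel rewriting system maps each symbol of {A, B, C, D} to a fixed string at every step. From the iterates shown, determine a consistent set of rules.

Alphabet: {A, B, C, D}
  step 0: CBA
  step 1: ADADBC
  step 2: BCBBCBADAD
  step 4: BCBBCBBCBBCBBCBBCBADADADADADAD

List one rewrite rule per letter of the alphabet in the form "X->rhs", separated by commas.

  step 1 ⇒ step 2: ADADBC ⇒ BC·B·BC·B·AD·AD
    A ↦ BC
    B ↦ AD
    C ↦ AD
    D ↦ B

A->BC, B->AD, C->AD, D->B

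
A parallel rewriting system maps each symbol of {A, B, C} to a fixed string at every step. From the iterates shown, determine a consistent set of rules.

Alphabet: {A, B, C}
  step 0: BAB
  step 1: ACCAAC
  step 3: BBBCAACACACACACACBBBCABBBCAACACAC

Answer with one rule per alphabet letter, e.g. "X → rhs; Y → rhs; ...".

  step 0 ⇒ step 1: BAB ⇒ AC·CA·AC
    A ↦ CA
    B ↦ AC
    C ↦ BBB  (constrained at step 1)

A->CA, B->AC, C->BBB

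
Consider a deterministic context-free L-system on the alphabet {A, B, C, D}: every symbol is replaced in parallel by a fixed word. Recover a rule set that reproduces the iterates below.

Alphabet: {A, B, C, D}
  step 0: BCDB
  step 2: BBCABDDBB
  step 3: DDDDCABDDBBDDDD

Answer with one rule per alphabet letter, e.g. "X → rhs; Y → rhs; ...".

A->B, B->DD, C->CA, D->B

  step 2 ⇒ step 3: BBCABDDBB ⇒ DD·DD·CA·B·DD·B·B·DD·DD
    A ↦ B
    B ↦ DD
    C ↦ CA
    D ↦ B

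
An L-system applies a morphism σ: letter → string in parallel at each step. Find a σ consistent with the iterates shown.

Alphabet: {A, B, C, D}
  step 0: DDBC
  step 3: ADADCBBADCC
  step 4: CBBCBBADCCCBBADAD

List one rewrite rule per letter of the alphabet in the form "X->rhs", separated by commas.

A->CB, B->C, C->AD, D->B

  step 3 ⇒ step 4: ADADCBBADCC ⇒ CB·B·CB·B·AD·C·C·CB·B·AD·AD
    A ↦ CB
    B ↦ C
    C ↦ AD
    D ↦ B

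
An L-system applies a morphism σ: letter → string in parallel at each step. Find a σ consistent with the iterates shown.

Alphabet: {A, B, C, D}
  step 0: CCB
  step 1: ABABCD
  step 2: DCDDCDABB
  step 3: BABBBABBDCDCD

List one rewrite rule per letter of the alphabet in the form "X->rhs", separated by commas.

  step 2 ⇒ step 3: DCDDCDABB ⇒ B·AB·B·B·AB·B·D·CD·CD
    A ↦ D
    B ↦ CD
    C ↦ AB
    D ↦ B

A->D, B->CD, C->AB, D->B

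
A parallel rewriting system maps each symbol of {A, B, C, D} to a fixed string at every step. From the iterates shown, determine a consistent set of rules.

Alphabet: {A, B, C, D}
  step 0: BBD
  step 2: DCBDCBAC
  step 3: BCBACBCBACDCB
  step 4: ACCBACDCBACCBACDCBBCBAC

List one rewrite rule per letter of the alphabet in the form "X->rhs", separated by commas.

A->D, B->AC, C->CB, D->B

  step 3 ⇒ step 4: BCBACBCBACDCB ⇒ AC·CB·AC·D·CB·AC·CB·AC·D·CB·B·CB·AC
    A ↦ D
    B ↦ AC
    C ↦ CB
    D ↦ B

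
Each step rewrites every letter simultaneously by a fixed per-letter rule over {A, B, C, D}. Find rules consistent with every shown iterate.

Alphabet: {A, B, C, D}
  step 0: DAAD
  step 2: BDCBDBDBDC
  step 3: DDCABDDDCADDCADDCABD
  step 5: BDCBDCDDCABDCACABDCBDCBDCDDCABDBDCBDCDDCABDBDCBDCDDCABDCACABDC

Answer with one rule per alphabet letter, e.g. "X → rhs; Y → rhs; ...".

A->C, B->DD, C->BD, D->CA

  step 2 ⇒ step 3: BDCBDBDBDC ⇒ DD·CA·BD·DD·CA·DD·CA·DD·CA·BD
    B ↦ DD
    C ↦ BD
    D ↦ CA
    A ↦ C  (constrained at step 0)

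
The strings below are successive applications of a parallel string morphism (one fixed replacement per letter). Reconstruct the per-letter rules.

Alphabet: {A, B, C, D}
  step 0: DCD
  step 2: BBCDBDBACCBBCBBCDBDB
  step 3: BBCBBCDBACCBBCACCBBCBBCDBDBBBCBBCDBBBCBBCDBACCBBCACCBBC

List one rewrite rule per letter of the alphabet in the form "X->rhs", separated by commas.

A->BBC, B->BBC, C->DB, D->ACC

  step 2 ⇒ step 3: BBCDBDBACCBBCBBCDBDB ⇒ BBC·BBC·DB·ACC·BBC·ACC·BBC·BBC·DB·DB·BBC·BBC·DB·BBC·BBC·DB·ACC·BBC·ACC·BBC
    A ↦ BBC
    B ↦ BBC
    C ↦ DB
    D ↦ ACC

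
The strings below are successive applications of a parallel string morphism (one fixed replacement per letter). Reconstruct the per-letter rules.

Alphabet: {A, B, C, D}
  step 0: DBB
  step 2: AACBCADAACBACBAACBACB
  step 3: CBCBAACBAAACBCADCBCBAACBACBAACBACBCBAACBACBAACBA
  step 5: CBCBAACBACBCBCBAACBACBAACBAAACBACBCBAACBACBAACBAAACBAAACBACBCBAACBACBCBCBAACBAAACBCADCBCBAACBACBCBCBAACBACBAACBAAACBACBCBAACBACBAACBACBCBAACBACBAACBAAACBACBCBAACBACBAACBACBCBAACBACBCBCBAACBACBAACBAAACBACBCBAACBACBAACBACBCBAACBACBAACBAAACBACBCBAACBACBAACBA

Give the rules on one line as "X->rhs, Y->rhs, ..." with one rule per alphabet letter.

  step 2 ⇒ step 3: AACBCADAACBACBAACBACB ⇒ CB·CB·AA·CBA·AA·CB·CAD·CB·CB·AA·CBA·CB·AA·CBA·CB·CB·AA·CBA·CB·AA·CBA
    A ↦ CB
    B ↦ CBA
    C ↦ AA
    D ↦ CAD

A->CB, B->CBA, C->AA, D->CAD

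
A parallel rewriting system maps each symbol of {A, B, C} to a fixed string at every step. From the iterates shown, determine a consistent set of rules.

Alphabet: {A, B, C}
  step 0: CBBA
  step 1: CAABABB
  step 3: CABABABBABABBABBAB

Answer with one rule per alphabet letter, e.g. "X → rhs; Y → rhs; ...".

A->B, B->AB, C->CA

  step 0 ⇒ step 1: CBBA ⇒ CA·AB·AB·B
    A ↦ B
    B ↦ AB
    C ↦ CA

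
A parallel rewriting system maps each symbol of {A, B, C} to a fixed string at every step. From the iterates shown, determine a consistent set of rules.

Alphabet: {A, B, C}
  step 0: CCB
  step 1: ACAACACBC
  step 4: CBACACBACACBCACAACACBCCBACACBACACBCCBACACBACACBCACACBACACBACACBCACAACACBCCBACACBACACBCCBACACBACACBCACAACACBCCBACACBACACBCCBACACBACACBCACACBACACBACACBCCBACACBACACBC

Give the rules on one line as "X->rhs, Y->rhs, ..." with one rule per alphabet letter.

A->CB, B->CBC, C->ACA

  step 0 ⇒ step 1: CCB ⇒ ACA·ACA·CBC
    B ↦ CBC
    C ↦ ACA
    A ↦ CB  (constrained at step 1)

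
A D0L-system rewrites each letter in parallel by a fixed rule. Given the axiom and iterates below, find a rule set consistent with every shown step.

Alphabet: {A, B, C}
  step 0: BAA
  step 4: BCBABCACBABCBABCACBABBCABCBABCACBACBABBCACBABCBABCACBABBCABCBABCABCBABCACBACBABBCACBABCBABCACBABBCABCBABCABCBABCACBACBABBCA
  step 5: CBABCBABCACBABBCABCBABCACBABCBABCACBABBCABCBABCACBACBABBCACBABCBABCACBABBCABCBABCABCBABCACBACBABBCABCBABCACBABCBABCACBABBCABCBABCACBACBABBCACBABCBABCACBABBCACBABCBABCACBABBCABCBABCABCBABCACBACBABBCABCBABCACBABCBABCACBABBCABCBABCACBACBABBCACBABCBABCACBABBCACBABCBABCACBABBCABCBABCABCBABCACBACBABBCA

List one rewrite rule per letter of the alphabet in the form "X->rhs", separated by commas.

A->BCA, B->CBA, C->B

  step 4 ⇒ step 5: BCBABCACBABCBABCACBABBCABCBABCACBACBABBCACBABCBABCACBABBCABCBABCABCBABCACBACBABBCACBABCBABCACBABBCABCBABCABCBABCACBACBABBCA ⇒ CBA·B·CBA·BCA·CBA·B·BCA·B·CBA·BCA·CBA·B·CBA·BCA·CBA·B·BCA·B·CBA·BCA·CBA·CBA·B·BCA·CBA·B·CBA·BCA·CBA·B·BCA·B·CBA·BCA·B·CBA·BCA·CBA·CBA·B·BCA·B·CBA·BCA·CBA·B·CBA·BCA·CBA·B·BCA·B·CBA·BCA·CBA·CBA·B·BCA·CBA·B·CBA·BCA·CBA·B·BCA·CBA·B·CBA·BCA·CBA·B·BCA·B·CBA·BCA·B·CBA·BCA·CBA·CBA·B·BCA·B·CBA·BCA·CBA·B·CBA·BCA·CBA·B·BCA·B·CBA·BCA·CBA·CBA·B·BCA·CBA·B·CBA·BCA·CBA·B·BCA·CBA·B·CBA·BCA·CBA·B·BCA·B·CBA·BCA·B·CBA·BCA·CBA·CBA·B·BCA
    A ↦ BCA
    B ↦ CBA
    C ↦ B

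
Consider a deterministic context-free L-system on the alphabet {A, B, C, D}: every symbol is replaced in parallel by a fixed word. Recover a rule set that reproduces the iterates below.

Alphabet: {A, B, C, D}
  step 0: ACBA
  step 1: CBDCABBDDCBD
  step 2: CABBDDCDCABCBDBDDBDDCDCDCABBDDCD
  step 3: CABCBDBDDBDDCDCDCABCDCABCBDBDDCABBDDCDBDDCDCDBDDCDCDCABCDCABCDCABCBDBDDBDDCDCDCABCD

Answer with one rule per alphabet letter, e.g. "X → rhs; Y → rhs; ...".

  step 2 ⇒ step 3: CABBDDCDCABCBDBDDBDDCDCDCABBDDCD ⇒ CAB·CBD·BDD·BDD·CD·CD·CAB·CD·CAB·CBD·BDD·CAB·BDD·CD·BDD·CD·CD·BDD·CD·CD·CAB·CD·CAB·CD·CAB·CBD·BDD·BDD·CD·CD·CAB·CD
    A ↦ CBD
    B ↦ BDD
    C ↦ CAB
    D ↦ CD

A->CBD, B->BDD, C->CAB, D->CD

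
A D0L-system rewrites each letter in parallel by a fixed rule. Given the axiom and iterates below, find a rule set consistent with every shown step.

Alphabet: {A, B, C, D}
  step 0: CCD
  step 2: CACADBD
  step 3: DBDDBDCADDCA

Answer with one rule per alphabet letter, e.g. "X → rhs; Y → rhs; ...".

A->BD, B->DD, C->D, D->CA

  step 2 ⇒ step 3: CACADBD ⇒ D·BD·D·BD·CA·DD·CA
    A ↦ BD
    B ↦ DD
    C ↦ D
    D ↦ CA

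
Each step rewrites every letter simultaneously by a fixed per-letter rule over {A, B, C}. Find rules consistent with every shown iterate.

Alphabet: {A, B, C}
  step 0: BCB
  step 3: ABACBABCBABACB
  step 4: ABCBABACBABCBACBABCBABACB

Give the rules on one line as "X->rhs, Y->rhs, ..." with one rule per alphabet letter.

  step 3 ⇒ step 4: ABACBABCBABACB ⇒ AB·CB·AB·A·CB·AB·CB·A·CB·AB·CB·AB·A·CB
    A ↦ AB
    B ↦ CB
    C ↦ A

A->AB, B->CB, C->A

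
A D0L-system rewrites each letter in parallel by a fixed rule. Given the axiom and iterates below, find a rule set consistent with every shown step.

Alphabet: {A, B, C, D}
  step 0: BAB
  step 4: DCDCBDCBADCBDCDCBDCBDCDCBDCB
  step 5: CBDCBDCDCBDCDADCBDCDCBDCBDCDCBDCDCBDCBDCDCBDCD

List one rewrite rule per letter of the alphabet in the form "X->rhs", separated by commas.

  step 4 ⇒ step 5: DCDCBDCBADCBDCDCBDCBDCDCBDCB ⇒ CB·D·CB·D·CD·CB·D·CD·AD·CB·D·CD·CB·D·CB·D·CD·CB·D·CD·CB·D·CB·D·CD·CB·D·CD
    A ↦ AD
    B ↦ CD
    C ↦ D
    D ↦ CB

A->AD, B->CD, C->D, D->CB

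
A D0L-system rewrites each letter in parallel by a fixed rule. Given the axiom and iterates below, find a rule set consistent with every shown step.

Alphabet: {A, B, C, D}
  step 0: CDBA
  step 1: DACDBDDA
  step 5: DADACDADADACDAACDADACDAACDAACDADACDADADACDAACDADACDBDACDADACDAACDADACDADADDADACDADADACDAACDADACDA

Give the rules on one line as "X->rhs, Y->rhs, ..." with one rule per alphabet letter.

A->DA, B->DBD, C->D, D->AC

  step 0 ⇒ step 1: CDBA ⇒ D·AC·DBD·DA
    A ↦ DA
    B ↦ DBD
    C ↦ D
    D ↦ AC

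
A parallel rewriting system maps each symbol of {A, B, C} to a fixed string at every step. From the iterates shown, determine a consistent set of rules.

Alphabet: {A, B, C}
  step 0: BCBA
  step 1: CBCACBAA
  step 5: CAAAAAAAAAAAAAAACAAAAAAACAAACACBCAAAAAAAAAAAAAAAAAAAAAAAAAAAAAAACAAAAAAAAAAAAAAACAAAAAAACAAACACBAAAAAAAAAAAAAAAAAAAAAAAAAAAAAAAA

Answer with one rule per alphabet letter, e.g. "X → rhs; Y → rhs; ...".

A->AA, B->CB, C->CA

  step 0 ⇒ step 1: BCBA ⇒ CB·CA·CB·AA
    A ↦ AA
    B ↦ CB
    C ↦ CA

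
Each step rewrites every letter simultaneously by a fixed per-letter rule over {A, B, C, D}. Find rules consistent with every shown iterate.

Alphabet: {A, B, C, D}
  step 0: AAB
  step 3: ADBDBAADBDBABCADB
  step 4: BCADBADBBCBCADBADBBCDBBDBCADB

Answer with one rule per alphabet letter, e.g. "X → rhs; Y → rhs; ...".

  step 3 ⇒ step 4: ADBDBAADBDBABCADB ⇒ BC·A·DB·A·DB·BC·BC·A·DB·A·DB·BC·DB·BD·BC·A·DB
    A ↦ BC
    B ↦ DB
    C ↦ BD
    D ↦ A

A->BC, B->DB, C->BD, D->A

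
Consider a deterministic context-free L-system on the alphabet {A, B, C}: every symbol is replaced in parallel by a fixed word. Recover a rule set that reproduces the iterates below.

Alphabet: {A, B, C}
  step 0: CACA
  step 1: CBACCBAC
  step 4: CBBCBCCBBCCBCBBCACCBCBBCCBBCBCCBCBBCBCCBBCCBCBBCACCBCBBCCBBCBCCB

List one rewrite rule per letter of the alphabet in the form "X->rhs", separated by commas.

A->AC, B->BC, C->CB

  step 0 ⇒ step 1: CACA ⇒ CB·AC·CB·AC
    A ↦ AC
    C ↦ CB
    B ↦ BC  (constrained at step 1)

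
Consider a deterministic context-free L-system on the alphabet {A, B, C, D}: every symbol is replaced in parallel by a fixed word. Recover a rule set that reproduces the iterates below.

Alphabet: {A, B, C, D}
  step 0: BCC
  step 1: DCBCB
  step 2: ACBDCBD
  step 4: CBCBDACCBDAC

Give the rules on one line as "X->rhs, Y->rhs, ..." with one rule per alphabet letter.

A->C, B->D, C->CB, D->A

  step 1 ⇒ step 2: DCBCB ⇒ A·CB·D·CB·D
    B ↦ D
    C ↦ CB
    D ↦ A
    A ↦ C  (constrained at step 2)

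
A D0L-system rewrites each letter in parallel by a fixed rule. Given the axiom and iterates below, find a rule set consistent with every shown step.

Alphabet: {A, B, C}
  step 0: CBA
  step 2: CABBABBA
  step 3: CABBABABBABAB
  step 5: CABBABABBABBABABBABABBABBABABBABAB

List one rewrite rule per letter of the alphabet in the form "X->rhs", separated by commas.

A->B, B->BA, C->CA

  step 2 ⇒ step 3: CABBABBA ⇒ CA·B·BA·BA·B·BA·BA·B
    A ↦ B
    B ↦ BA
    C ↦ CA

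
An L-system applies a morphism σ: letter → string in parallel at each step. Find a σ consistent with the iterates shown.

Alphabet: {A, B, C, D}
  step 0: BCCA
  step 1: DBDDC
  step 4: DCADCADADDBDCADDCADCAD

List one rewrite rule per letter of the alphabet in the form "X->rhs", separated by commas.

A->C, B->DB, C->D, D->AD

  step 0 ⇒ step 1: BCCA ⇒ DB·D·D·C
    A ↦ C
    B ↦ DB
    C ↦ D
    D ↦ AD  (constrained at step 1)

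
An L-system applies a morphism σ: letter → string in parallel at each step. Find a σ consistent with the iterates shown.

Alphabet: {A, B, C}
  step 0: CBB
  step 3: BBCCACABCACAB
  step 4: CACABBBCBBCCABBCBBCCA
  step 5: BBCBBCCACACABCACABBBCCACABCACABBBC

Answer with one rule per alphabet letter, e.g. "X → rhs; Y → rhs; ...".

  step 4 ⇒ step 5: CACABBBCBBCCABBCBBCCA ⇒ B·BC·B·BC·CA·CA·CA·B·CA·CA·B·B·BC·CA·CA·B·CA·CA·B·B·BC
    A ↦ BC
    B ↦ CA
    C ↦ B

A->BC, B->CA, C->B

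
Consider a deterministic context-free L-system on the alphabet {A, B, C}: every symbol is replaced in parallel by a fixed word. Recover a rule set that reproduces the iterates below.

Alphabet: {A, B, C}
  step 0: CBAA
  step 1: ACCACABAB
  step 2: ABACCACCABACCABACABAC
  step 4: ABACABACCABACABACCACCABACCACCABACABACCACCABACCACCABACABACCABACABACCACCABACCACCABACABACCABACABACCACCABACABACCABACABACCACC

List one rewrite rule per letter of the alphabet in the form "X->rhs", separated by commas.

  step 1 ⇒ step 2: ACCACABAB ⇒ AB·ACC·ACC·AB·ACC·AB·AC·AB·AC
    A ↦ AB
    B ↦ AC
    C ↦ ACC

A->AB, B->AC, C->ACC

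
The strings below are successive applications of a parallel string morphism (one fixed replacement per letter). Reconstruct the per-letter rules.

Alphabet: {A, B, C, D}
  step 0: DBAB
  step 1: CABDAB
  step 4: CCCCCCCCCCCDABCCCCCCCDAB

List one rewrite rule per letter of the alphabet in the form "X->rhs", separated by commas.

A->D, B->AB, C->CC, D->C

  step 0 ⇒ step 1: DBAB ⇒ C·AB·D·AB
    A ↦ D
    B ↦ AB
    D ↦ C
    C ↦ CC  (constrained at step 1)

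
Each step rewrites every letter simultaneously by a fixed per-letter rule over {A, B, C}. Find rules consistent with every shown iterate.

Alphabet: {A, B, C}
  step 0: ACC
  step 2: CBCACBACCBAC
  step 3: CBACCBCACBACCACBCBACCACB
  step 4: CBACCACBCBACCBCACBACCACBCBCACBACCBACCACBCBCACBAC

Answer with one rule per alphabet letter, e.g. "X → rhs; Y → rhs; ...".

A->CA, B->AC, C->CB

  step 3 ⇒ step 4: CBACCBCACBACCACBCBACCACB ⇒ CB·AC·CA·CB·CB·AC·CB·CA·CB·AC·CA·CB·CB·CA·CB·AC·CB·AC·CA·CB·CB·CA·CB·AC
    A ↦ CA
    B ↦ AC
    C ↦ CB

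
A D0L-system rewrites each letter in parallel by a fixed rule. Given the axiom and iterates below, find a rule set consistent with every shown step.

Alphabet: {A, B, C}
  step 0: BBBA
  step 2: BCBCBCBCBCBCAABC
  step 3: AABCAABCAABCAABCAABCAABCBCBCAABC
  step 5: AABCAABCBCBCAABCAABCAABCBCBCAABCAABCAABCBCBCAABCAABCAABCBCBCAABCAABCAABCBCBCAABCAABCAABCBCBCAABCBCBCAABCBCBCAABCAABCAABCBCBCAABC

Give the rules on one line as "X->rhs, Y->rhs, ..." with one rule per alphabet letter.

  step 2 ⇒ step 3: BCBCBCBCBCBCAABC ⇒ AA·BC·AA·BC·AA·BC·AA·BC·AA·BC·AA·BC·BC·BC·AA·BC
    A ↦ BC
    B ↦ AA
    C ↦ BC

A->BC, B->AA, C->BC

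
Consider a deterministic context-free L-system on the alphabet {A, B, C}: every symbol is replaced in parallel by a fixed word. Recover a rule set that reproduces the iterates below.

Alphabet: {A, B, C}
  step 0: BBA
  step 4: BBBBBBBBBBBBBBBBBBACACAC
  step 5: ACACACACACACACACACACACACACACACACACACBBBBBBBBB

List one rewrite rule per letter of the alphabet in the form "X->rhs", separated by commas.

  step 4 ⇒ step 5: BBBBBBBBBBBBBBBBBBACACAC ⇒ AC·AC·AC·AC·AC·AC·AC·AC·AC·AC·AC·AC·AC·AC·AC·AC·AC·AC·B·BB·B·BB·B·BB
    A ↦ B
    B ↦ AC
    C ↦ BB

A->B, B->AC, C->BB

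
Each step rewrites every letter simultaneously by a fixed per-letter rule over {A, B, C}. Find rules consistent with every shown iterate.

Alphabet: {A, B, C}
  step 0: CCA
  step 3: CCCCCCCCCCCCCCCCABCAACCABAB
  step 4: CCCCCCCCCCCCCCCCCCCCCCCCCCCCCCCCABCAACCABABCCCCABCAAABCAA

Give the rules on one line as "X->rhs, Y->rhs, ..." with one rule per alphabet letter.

A->AB, B->CAA, C->CC

  step 3 ⇒ step 4: CCCCCCCCCCCCCCCCABCAACCABAB ⇒ CC·CC·CC·CC·CC·CC·CC·CC·CC·CC·CC·CC·CC·CC·CC·CC·AB·CAA·CC·AB·AB·CC·CC·AB·CAA·AB·CAA
    A ↦ AB
    B ↦ CAA
    C ↦ CC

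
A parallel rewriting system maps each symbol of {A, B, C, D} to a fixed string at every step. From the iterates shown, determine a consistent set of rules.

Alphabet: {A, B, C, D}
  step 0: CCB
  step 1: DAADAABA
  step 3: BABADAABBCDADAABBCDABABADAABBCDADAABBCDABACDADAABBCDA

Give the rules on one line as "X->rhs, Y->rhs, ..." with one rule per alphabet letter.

A->CDA, B->BA, C->DAA, D->BB

  step 0 ⇒ step 1: CCB ⇒ DAA·DAA·BA
    B ↦ BA
    C ↦ DAA
    A ↦ CDA  (constrained at step 1)
    D ↦ BB  (constrained at step 1)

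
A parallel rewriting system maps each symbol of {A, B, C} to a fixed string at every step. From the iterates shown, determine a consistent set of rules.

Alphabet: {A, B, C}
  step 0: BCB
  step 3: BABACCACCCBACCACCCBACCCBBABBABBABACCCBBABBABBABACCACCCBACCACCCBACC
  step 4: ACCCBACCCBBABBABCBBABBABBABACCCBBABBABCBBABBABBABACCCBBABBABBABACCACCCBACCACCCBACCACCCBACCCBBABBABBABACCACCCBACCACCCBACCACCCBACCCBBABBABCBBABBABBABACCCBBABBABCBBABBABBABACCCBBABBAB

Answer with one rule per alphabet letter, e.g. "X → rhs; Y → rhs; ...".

A->CB, B->ACC, C->BAB

  step 3 ⇒ step 4: BABACCACCCBACCACCCBACCCBBABBABBABACCCBBABBABBABACCACCCBACCACCCBACC ⇒ ACC·CB·ACC·CB·BAB·BAB·CB·BAB·BAB·BAB·ACC·CB·BAB·BAB·CB·BAB·BAB·BAB·ACC·CB·BAB·BAB·BAB·ACC·ACC·CB·ACC·ACC·CB·ACC·ACC·CB·ACC·CB·BAB·BAB·BAB·ACC·ACC·CB·ACC·ACC·CB·ACC·ACC·CB·ACC·CB·BAB·BAB·CB·BAB·BAB·BAB·ACC·CB·BAB·BAB·CB·BAB·BAB·BAB·ACC·CB·BAB·BAB
    A ↦ CB
    B ↦ ACC
    C ↦ BAB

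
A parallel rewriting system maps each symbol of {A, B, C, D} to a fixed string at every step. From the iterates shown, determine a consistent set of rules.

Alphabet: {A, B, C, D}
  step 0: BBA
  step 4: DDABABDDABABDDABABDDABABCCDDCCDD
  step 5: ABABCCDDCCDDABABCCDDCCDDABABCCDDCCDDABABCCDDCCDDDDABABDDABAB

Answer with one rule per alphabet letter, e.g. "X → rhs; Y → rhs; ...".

  step 4 ⇒ step 5: DDABABDDABABDDABABDDABABCCDDCCDD ⇒ AB·AB·CC·DD·CC·DD·AB·AB·CC·DD·CC·DD·AB·AB·CC·DD·CC·DD·AB·AB·CC·DD·CC·DD·D·D·AB·AB·D·D·AB·AB
    A ↦ CC
    B ↦ DD
    C ↦ D
    D ↦ AB

A->CC, B->DD, C->D, D->AB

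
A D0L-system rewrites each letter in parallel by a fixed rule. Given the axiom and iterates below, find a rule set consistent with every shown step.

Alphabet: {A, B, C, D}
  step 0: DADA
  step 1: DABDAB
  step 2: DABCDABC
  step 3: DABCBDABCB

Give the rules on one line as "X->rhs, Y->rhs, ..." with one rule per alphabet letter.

A->B, B->C, C->B, D->DA

  step 2 ⇒ step 3: DABCDABC ⇒ DA·B·C·B·DA·B·C·B
    A ↦ B
    B ↦ C
    C ↦ B
    D ↦ DA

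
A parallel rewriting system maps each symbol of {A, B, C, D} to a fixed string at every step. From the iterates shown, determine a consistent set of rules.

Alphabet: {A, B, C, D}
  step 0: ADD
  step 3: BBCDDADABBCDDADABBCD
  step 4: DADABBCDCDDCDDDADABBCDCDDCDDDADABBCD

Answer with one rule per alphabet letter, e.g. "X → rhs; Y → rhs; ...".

  step 3 ⇒ step 4: BBCDDADABBCDDADABBCD ⇒ DA·DA·BB·CD·CD·D·CD·D·DA·DA·BB·CD·CD·D·CD·D·DA·DA·BB·CD
    A ↦ D
    B ↦ DA
    C ↦ BB
    D ↦ CD

A->D, B->DA, C->BB, D->CD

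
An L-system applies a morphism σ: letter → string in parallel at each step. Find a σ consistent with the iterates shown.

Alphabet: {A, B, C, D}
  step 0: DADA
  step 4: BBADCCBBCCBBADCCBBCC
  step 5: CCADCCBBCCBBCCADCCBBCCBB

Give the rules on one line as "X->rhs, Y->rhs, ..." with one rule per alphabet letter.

  step 4 ⇒ step 5: BBADCCBBCCBBADCCBBCC ⇒ C·C·AD·CC·B·B·C·C·B·B·C·C·AD·CC·B·B·C·C·B·B
    A ↦ AD
    B ↦ C
    C ↦ B
    D ↦ CC

A->AD, B->C, C->B, D->CC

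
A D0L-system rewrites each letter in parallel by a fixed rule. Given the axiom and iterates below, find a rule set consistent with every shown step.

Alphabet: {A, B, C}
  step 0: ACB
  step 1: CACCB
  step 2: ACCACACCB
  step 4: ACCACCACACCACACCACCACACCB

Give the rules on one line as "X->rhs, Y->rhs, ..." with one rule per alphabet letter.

  step 1 ⇒ step 2: CACCB ⇒ AC·C·AC·AC·CB
    A ↦ C
    B ↦ CB
    C ↦ AC

A->C, B->CB, C->AC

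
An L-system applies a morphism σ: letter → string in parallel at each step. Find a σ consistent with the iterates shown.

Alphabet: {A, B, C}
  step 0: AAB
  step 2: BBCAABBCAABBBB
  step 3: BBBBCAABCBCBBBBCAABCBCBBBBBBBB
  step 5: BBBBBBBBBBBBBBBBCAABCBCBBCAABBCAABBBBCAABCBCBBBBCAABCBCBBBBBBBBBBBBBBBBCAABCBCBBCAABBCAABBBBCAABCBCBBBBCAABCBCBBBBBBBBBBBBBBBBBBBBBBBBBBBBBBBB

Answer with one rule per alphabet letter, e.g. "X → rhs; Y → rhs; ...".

A->BC, B->BB, C->CAA

  step 2 ⇒ step 3: BBCAABBCAABBBB ⇒ BB·BB·CAA·BC·BC·BB·BB·CAA·BC·BC·BB·BB·BB·BB
    A ↦ BC
    B ↦ BB
    C ↦ CAA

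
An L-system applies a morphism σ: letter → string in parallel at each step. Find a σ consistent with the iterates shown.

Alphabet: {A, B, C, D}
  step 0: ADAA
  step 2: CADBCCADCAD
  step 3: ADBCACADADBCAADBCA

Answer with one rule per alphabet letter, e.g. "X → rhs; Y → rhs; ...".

A->BC, B->C, C->AD, D->A

  step 2 ⇒ step 3: CADBCCADCAD ⇒ AD·BC·A·C·AD·AD·BC·A·AD·BC·A
    A ↦ BC
    B ↦ C
    C ↦ AD
    D ↦ A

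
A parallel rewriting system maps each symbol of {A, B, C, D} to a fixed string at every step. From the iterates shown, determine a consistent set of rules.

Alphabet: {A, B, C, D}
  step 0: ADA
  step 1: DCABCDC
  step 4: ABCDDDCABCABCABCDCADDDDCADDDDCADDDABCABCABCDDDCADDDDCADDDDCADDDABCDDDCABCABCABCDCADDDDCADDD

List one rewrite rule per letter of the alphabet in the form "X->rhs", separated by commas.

  step 0 ⇒ step 1: ADA ⇒ DC·ABC·DC
    A ↦ DC
    D ↦ ABC
    B ↦ AD  (constrained at step 1)
    C ↦ DD  (constrained at step 1)

A->DC, B->AD, C->DD, D->ABC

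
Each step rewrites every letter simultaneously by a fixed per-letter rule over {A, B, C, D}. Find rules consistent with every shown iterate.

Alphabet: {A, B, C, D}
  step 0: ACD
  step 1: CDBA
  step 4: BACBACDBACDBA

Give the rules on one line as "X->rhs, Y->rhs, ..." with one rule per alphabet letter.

A->C, B->BA, C->D, D->BA

  step 0 ⇒ step 1: ACD ⇒ C·D·BA
    A ↦ C
    C ↦ D
    D ↦ BA
    B ↦ BA  (constrained at step 1)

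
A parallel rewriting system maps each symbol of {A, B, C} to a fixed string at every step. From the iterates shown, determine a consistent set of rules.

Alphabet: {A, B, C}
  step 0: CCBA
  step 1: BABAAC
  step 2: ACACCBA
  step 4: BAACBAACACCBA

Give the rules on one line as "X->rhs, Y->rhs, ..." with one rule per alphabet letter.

A->C, B->A, C->BA

  step 1 ⇒ step 2: BABAAC ⇒ A·C·A·C·C·BA
    A ↦ C
    B ↦ A
    C ↦ BA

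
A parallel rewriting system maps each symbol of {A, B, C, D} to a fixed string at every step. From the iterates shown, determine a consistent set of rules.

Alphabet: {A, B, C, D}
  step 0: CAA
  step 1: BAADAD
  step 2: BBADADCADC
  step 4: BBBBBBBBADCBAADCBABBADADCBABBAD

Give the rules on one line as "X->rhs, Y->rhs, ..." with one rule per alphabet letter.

A->AD, B->BB, C->BA, D->C

  step 1 ⇒ step 2: BAADAD ⇒ BB·AD·AD·C·AD·C
    A ↦ AD
    B ↦ BB
    D ↦ C
  step 0 ⇒ step 1: CAA ⇒ BA·AD·AD
    C ↦ BA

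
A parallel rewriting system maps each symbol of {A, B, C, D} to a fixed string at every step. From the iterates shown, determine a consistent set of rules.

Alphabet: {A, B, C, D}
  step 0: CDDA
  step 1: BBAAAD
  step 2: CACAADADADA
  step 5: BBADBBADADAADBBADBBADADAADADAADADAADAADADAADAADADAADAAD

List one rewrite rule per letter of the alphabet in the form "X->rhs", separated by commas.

A->AD, B->CA, C->BB, D->A

  step 1 ⇒ step 2: BBAAAD ⇒ CA·CA·AD·AD·AD·A
    A ↦ AD
    B ↦ CA
    D ↦ A
  step 0 ⇒ step 1: CDDA ⇒ BB·A·A·AD
    C ↦ BB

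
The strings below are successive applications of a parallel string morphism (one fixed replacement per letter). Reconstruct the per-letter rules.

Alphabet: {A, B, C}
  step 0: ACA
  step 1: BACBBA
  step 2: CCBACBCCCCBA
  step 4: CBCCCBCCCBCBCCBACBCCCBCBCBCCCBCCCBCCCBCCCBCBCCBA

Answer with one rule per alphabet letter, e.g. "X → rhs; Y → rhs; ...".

A->BA, B->CC, C->CB

  step 1 ⇒ step 2: BACBBA ⇒ CC·BA·CB·CC·CC·BA
    A ↦ BA
    B ↦ CC
    C ↦ CB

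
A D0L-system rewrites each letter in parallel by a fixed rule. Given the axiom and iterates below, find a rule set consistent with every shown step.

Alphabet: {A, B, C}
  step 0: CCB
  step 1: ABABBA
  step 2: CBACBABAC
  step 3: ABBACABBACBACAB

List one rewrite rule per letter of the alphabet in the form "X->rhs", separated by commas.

A->C, B->BA, C->AB

  step 2 ⇒ step 3: CBACBABAC ⇒ AB·BA·C·AB·BA·C·BA·C·AB
    A ↦ C
    B ↦ BA
    C ↦ AB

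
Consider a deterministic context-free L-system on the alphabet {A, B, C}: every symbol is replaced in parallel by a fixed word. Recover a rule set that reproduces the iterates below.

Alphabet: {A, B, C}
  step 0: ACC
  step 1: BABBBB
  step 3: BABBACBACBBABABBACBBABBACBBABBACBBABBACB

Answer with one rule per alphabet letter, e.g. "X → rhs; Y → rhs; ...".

  step 0 ⇒ step 1: ACC ⇒ BA·BB·BB
    A ↦ BA
    C ↦ BB
    B ↦ ACB  (constrained at step 1)

A->BA, B->ACB, C->BB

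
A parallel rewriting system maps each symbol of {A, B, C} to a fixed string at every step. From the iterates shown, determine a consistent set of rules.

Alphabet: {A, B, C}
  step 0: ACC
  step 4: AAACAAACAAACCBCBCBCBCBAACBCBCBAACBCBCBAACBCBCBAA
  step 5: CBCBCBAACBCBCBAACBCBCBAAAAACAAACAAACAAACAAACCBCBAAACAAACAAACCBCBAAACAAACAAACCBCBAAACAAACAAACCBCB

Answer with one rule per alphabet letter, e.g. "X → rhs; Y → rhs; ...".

A->CB, B->AC, C->AA

  step 4 ⇒ step 5: AAACAAACAAACCBCBCBCBCBAACBCBCBAACBCBCBAACBCBCBAA ⇒ CB·CB·CB·AA·CB·CB·CB·AA·CB·CB·CB·AA·AA·AC·AA·AC·AA·AC·AA·AC·AA·AC·CB·CB·AA·AC·AA·AC·AA·AC·CB·CB·AA·AC·AA·AC·AA·AC·CB·CB·AA·AC·AA·AC·AA·AC·CB·CB
    A ↦ CB
    B ↦ AC
    C ↦ AA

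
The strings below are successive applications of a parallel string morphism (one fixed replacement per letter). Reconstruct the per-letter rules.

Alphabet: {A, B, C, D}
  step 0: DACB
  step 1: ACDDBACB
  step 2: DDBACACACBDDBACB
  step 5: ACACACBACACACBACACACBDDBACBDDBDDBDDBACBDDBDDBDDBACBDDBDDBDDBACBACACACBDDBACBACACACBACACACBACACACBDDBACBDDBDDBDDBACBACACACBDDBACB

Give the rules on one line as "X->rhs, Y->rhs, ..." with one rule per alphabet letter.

  step 1 ⇒ step 2: ACDDBACB ⇒ D·DB·AC·AC·ACB·D·DB·ACB
    A ↦ D
    B ↦ ACB
    C ↦ DB
    D ↦ AC

A->D, B->ACB, C->DB, D->AC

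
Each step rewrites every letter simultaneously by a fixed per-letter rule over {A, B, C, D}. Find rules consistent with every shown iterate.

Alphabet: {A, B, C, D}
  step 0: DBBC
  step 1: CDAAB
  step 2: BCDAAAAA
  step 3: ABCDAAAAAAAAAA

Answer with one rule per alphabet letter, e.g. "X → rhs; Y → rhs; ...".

  step 2 ⇒ step 3: BCDAAAAA ⇒ A·B·CD·AA·AA·AA·AA·AA
    A ↦ AA
    B ↦ A
    C ↦ B
    D ↦ CD

A->AA, B->A, C->B, D->CD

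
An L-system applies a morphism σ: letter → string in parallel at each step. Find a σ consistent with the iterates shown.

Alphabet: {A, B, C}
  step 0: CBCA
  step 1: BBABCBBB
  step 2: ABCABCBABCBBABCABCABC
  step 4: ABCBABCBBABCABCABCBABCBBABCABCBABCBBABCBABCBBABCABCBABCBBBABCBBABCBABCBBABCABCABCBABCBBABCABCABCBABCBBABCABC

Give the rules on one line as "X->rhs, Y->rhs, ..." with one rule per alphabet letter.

A->B, B->ABC, C->BB

  step 1 ⇒ step 2: BBABCBBB ⇒ ABC·ABC·B·ABC·BB·ABC·ABC·ABC
    A ↦ B
    B ↦ ABC
    C ↦ BB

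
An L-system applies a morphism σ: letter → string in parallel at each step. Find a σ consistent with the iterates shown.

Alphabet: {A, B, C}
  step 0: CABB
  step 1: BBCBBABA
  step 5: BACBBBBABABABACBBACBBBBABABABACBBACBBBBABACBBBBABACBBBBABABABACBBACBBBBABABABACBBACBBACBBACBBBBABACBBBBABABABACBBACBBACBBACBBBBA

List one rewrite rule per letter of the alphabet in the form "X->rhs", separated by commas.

  step 0 ⇒ step 1: CABB ⇒ BB·CB·BA·BA
    A ↦ CB
    B ↦ BA
    C ↦ BB

A->CB, B->BA, C->BB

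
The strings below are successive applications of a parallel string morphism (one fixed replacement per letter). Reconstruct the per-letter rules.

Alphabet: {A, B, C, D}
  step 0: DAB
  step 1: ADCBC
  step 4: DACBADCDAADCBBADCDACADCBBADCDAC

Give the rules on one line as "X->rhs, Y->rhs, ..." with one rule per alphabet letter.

A->B, B->C, C->DA, D->ADC

  step 0 ⇒ step 1: DAB ⇒ ADC·B·C
    A ↦ B
    B ↦ C
    D ↦ ADC
    C ↦ DA  (constrained at step 1)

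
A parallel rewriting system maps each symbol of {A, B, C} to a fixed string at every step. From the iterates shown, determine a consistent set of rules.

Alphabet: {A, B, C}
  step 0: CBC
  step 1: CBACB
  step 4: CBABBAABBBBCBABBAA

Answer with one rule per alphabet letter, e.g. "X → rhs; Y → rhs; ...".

A->BB, B->A, C->CB

  step 0 ⇒ step 1: CBC ⇒ CB·A·CB
    B ↦ A
    C ↦ CB
    A ↦ BB  (constrained at step 1)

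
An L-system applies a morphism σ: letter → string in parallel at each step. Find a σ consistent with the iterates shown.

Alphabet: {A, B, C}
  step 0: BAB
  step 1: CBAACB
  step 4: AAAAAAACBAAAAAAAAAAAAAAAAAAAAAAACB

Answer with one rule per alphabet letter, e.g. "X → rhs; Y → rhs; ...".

  step 0 ⇒ step 1: BAB ⇒ CB·AA·CB
    A ↦ AA
    B ↦ CB
    C ↦ A  (constrained at step 1)

A->AA, B->CB, C->A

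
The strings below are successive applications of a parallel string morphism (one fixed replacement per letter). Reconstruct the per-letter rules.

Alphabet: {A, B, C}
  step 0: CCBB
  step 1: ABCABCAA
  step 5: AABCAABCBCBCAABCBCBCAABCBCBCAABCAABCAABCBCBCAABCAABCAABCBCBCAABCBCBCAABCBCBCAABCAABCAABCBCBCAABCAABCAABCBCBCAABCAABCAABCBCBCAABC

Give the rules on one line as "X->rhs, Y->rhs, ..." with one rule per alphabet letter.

A->BC, B->A, C->ABC

  step 0 ⇒ step 1: CCBB ⇒ ABC·ABC·A·A
    B ↦ A
    C ↦ ABC
    A ↦ BC  (constrained at step 1)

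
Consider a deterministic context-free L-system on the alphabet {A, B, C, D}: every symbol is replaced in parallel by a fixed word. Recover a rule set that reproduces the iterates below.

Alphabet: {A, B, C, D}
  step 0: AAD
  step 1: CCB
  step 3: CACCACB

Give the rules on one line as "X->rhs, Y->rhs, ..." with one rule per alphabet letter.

A->C, B->D, C->CA, D->B

  step 0 ⇒ step 1: AAD ⇒ C·C·B
    A ↦ C
    D ↦ B
    B ↦ D  (constrained at step 1)
    C ↦ CA  (constrained at step 1)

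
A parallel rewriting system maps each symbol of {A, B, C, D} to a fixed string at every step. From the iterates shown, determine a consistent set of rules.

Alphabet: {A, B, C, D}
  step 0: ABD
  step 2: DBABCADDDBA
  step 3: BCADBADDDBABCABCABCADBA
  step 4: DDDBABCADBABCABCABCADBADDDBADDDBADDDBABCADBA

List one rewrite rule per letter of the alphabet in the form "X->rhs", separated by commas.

A->BA, B->D, C->DD, D->BCA

  step 3 ⇒ step 4: BCADBADDDBABCABCABCADBA ⇒ D·DD·BA·BCA·D·BA·BCA·BCA·BCA·D·BA·D·DD·BA·D·DD·BA·D·DD·BA·BCA·D·BA
    A ↦ BA
    B ↦ D
    C ↦ DD
    D ↦ BCA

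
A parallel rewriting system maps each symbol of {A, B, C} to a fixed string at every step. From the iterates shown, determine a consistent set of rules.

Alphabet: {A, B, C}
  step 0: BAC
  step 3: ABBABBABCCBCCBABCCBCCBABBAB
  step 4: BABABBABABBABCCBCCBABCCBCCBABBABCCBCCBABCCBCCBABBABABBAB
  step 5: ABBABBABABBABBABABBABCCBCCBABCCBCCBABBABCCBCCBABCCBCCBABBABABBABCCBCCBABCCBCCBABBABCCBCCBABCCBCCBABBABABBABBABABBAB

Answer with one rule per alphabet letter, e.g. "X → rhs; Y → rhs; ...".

A->B, B->AB, C->CCB

  step 4 ⇒ step 5: BABABBABABBABCCBCCBABCCBCCBABBABCCBCCBABCCBCCBABBABABBAB ⇒ AB·B·AB·B·AB·AB·B·AB·B·AB·AB·B·AB·CCB·CCB·AB·CCB·CCB·AB·B·AB·CCB·CCB·AB·CCB·CCB·AB·B·AB·AB·B·AB·CCB·CCB·AB·CCB·CCB·AB·B·AB·CCB·CCB·AB·CCB·CCB·AB·B·AB·AB·B·AB·B·AB·AB·B·AB
    A ↦ B
    B ↦ AB
    C ↦ CCB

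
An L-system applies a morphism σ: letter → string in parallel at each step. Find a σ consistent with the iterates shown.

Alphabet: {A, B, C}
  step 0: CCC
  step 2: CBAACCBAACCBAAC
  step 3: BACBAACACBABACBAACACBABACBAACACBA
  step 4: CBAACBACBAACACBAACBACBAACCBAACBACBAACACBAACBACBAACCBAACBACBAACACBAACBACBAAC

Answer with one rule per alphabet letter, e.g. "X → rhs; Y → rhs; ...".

A->AC, B->CBA, C->BA

  step 3 ⇒ step 4: BACBAACACBABACBAACACBABACBAACACBA ⇒ CBA·AC·BA·CBA·AC·AC·BA·AC·BA·CBA·AC·CBA·AC·BA·CBA·AC·AC·BA·AC·BA·CBA·AC·CBA·AC·BA·CBA·AC·AC·BA·AC·BA·CBA·AC
    A ↦ AC
    B ↦ CBA
    C ↦ BA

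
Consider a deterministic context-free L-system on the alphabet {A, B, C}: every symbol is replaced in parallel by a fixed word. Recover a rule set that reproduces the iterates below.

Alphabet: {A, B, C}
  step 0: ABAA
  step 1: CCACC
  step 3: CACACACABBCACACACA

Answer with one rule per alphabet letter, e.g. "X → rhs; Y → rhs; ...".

  step 0 ⇒ step 1: ABAA ⇒ C·CA·C·C
    A ↦ C
    B ↦ CA
    C ↦ BB  (constrained at step 1)

A->C, B->CA, C->BB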